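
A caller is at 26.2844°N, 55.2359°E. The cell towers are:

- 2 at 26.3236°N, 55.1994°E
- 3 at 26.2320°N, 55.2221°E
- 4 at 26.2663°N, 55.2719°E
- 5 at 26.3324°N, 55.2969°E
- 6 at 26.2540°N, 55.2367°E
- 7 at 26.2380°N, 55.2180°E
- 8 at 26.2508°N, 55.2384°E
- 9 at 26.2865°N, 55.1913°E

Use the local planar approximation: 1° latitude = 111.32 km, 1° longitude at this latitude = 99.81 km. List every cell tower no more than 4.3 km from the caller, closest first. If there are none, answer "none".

Distances from 26.2844°N, 55.2359°E:
2: √((0.0392·111.32)² + (-0.0365·99.81)²) = √(19.042262 + 13.271923) = 5.6846 km
3: √((-0.0524·111.32)² + (-0.0138·99.81)²) = √(34.025849 + 1.897170) = 5.9936 km
4: √((-0.0181·111.32)² + (0.0360·99.81)²) = √(4.059790 + 12.910799) = 4.1195 km
5: √((0.0480·111.32)² + (0.0610·99.81)²) = √(28.551496 + 37.068736) = 8.1006 km
6: √((-0.0304·111.32)² + (0.0008·99.81)²) = √(11.452322 + 0.006376) = 3.3851 km
7: √((-0.0464·111.32)² + (-0.0179·99.81)²) = √(26.679787 + 3.191936) = 5.4655 km
8: √((-0.0336·111.32)² + (0.0025·99.81)²) = √(13.990233 + 0.062263) = 3.7487 km
9: √((0.0021·111.32)² + (-0.0446·99.81)²) = √(0.054649 + 19.816084) = 4.4577 km
Threshold 4.3 km: 6 (3.3851 km), 8 (3.7487 km), 4 (4.1195 km) are within range.

6, 8, 4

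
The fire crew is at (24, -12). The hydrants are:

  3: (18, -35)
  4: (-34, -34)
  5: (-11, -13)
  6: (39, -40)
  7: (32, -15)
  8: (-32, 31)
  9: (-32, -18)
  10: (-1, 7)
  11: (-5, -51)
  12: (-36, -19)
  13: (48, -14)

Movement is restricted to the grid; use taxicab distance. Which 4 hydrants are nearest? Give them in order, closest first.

7, 13, 3, 5

Distances from (24, -12):
3: |-6| + |-23| = 6 + 23 = 29
4: |-58| + |-22| = 58 + 22 = 80
5: |-35| + |-1| = 35 + 1 = 36
6: |15| + |-28| = 15 + 28 = 43
7: |8| + |-3| = 8 + 3 = 11
8: |-56| + |43| = 56 + 43 = 99
9: |-56| + |-6| = 56 + 6 = 62
10: |-25| + |19| = 25 + 19 = 44
11: |-29| + |-39| = 29 + 39 = 68
12: |-60| + |-7| = 60 + 7 = 67
13: |24| + |-2| = 24 + 2 = 26
Sorted: 7 (11) < 13 (26) < 3 (29) < 5 (36) < 6 (43) < 10 (44) < …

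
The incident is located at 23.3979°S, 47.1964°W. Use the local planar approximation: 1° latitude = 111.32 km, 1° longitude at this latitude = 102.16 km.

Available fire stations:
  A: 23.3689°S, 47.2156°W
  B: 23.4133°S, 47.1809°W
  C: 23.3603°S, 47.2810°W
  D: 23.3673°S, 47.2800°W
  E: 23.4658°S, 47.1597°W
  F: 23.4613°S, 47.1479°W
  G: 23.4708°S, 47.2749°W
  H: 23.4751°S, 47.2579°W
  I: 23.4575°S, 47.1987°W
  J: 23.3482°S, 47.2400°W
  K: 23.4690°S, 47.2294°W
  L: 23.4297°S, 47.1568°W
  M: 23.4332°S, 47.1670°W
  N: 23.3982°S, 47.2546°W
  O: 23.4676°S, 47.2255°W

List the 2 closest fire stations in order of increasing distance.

B, A

Distances from 23.3979°S, 47.1964°W:
A: √((0.0290·111.32)² + (-0.0192·102.16)²) = √(10.421792 + 3.847372) = 3.7775 km
B: √((-0.0154·111.32)² + (0.0155·102.16)²) = √(2.938920 + 2.507409) = 2.3337 km
C: √((0.0376·111.32)² + (-0.0846·102.16)²) = √(17.519515 + 74.696886) = 9.6029 km
D: √((0.0306·111.32)² + (-0.0836·102.16)²) = √(11.603506 + 72.941438) = 9.1948 km
E: √((-0.0679·111.32)² + (0.0367·102.16)²) = √(57.132857 + 14.057041) = 8.4374 km
F: √((-0.0634·111.32)² + (0.0485·102.16)²) = √(49.810960 + 24.549647) = 8.6233 km
G: √((-0.0729·111.32)² + (-0.0785·102.16)²) = √(65.856925 + 64.313343) = 11.4092 km
H: √((-0.0772·111.32)² + (-0.0615·102.16)²) = √(73.855186 + 39.474078) = 10.6456 km
I: √((-0.0596·111.32)² + (-0.0023·102.16)²) = √(44.018873 + 0.055210) = 6.6388 km
J: √((0.0497·111.32)² + (-0.0436·102.16)²) = √(30.609707 + 19.839684) = 7.1028 km
K: √((-0.0711·111.32)² + (-0.0330·102.16)²) = √(62.644882 + 11.365529) = 8.6029 km
L: √((-0.0318·111.32)² + (0.0396·102.16)²) = √(12.531430 + 16.366362) = 5.3757 km
M: √((-0.0353·111.32)² + (0.0294·102.16)²) = √(15.441725 + 9.021036) = 4.9460 km
N: √((-0.0003·111.32)² + (-0.0582·102.16)²) = √(0.001115 + 35.351491) = 5.9458 km
O: √((-0.0697·111.32)² + (-0.0291·102.16)²) = √(60.202143 + 8.837873) = 8.3090 km
Sorted: B (2.3337 km) < A (3.7775 km) < M (4.9460 km) < L (5.3757 km) < …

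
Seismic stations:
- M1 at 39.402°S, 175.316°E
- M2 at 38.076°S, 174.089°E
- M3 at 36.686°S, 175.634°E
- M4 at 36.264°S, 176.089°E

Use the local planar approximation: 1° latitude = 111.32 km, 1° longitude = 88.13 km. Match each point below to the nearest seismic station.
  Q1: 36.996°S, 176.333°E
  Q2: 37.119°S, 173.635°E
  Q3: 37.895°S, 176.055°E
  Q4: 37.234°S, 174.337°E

Q1 at 36.996°S, 176.333°E:
  M1: √((-2.406·111.32)² + (-1.017·88.13)²) = √(71736.08004 + 8033.21603) = 282.435 km
  M2: √((-1.080·111.32)² + (-2.244·88.13)²) = √(14454.19490 + 39110.48895) = 231.440 km
  M3: √((0.310·111.32)² + (-0.699·88.13)²) = √(1190.88488 + 3794.91359) = 70.610 km
  M4: √((0.732·111.32)² + (-0.244·88.13)²) = √(6640.00731 + 462.40997) = 84.276 km
  → nearest: M3 (70.610 km)
Q2 at 37.119°S, 173.635°E:
  M1: √((-2.283·111.32)² + (1.681·88.13)²) = √(64588.94909 + 21947.39435) = 294.171 km
  M2: √((-0.957·111.32)² + (0.454·88.13)²) = √(11349.33122 + 1600.88172) = 113.799 km
  M3: √((0.433·111.32)² + (1.999·88.13)²) = √(2323.39039 + 31036.52778) = 182.647 km
  M4: √((0.855·111.32)² + (2.454·88.13)²) = √(9058.96590 + 46773.15409) = 236.288 km
  → nearest: M2 (113.799 km)
Q3 at 37.895°S, 176.055°E:
  M1: √((-1.507·111.32)² + (-0.739·88.13)²) = √(28143.16261 + 4241.66550) = 179.958 km
  M2: √((-0.181·111.32)² + (-1.966·88.13)²) = √(405.97898 + 30020.26815) = 174.431 km
  M3: √((1.209·111.32)² + (-0.421·88.13)²) = √(18113.35910 + 1376.61257) = 139.606 km
  M4: √((1.631·111.32)² + (0.034·88.13)²) = √(32965.09392 + 8.97853) = 181.588 km
  → nearest: M3 (139.606 km)
Q4 at 37.234°S, 174.337°E:
  M1: √((-2.168·111.32)² + (0.979·88.13)²) = √(58245.84512 + 7444.11243) = 256.301 km
  M2: √((-0.842·111.32)² + (-0.248·88.13)²) = √(8785.58284 + 477.69523) = 96.246 km
  M3: √((0.548·111.32)² + (1.297·88.13)²) = √(3721.40993 + 13065.54387) = 129.564 km
  M4: √((0.970·111.32)² + (1.752·88.13)²) = √(11659.76678 + 23840.52110) = 188.415 km
  → nearest: M2 (96.246 km)

Q1→M3; Q2→M2; Q3→M3; Q4→M2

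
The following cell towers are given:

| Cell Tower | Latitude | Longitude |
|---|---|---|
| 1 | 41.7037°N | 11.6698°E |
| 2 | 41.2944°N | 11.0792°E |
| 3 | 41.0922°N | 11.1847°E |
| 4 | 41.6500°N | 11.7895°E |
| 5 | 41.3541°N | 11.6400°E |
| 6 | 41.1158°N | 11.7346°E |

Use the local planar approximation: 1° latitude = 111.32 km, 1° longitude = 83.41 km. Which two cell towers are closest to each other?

1 and 4

Pairwise distances:
1–2: 67.1025 km
1–3: 79.1897 km
1–4: 11.6370 km
1–5: 38.9968 km
1–6: 65.6678 km
2–3: 24.1679 km
2–4: 71.2538 km
2–5: 47.2461 km
2–6: 58.1701 km
3–4: 80.0034 km
3–5: 47.8771 km
3–6: 45.9423 km
4–5: 35.2209 km
4–6: 59.6432 km
5–6: 27.6762 km
Closest pair: 1–4 at 11.6370 km.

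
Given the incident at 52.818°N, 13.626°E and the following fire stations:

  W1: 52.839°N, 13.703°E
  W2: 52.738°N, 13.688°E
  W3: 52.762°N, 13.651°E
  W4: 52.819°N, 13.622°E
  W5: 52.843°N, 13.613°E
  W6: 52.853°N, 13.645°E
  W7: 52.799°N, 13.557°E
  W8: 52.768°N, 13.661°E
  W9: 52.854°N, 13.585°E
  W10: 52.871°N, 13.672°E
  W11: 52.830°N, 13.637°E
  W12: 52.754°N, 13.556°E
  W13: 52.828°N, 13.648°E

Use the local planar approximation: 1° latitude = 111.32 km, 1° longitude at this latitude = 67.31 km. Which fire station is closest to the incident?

Distances from 52.818°N, 13.626°E:
W1: 5.686 km
W2: 9.835 km
W3: 6.457 km
W4: 0.291 km
W5: 2.917 km
W6: 4.101 km
W7: 5.103 km
W8: 6.044 km
W9: 4.866 km
W10: 6.663 km
W11: 1.527 km
W12: 8.542 km
W13: 1.853 km
Minimum: W4 at 0.291 km.

W4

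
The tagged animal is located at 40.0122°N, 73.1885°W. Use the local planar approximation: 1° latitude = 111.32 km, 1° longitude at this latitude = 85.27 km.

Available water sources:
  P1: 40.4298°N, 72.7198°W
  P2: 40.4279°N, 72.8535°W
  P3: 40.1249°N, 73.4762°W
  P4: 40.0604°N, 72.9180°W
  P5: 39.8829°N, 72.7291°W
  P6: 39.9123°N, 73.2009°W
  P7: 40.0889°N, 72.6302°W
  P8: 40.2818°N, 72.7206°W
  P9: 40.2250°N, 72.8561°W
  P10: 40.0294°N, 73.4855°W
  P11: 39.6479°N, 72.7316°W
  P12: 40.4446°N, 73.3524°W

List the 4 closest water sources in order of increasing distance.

Distances from 40.0122°N, 73.1885°W:
P1: 61.3054 km
P2: 54.3822 km
P3: 27.5540 km
P4: 23.6814 km
P5: 41.7337 km
P6: 11.1710 km
P7: 48.3659 km
P8: 49.9254 km
P9: 36.9396 km
P10: 25.3975 km
P11: 56.2360 km
P12: 50.1226 km
Sorted: P6 (11.1710 km) < P4 (23.6814 km) < P10 (25.3975 km) < P3 (27.5540 km) < P9 (36.9396 km) < P5 (41.7337 km) < …

P6, P4, P10, P3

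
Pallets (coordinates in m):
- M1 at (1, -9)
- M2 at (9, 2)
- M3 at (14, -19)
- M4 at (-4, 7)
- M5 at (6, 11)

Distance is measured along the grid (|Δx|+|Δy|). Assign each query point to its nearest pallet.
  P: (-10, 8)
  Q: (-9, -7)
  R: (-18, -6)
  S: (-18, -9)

P→M4; Q→M1; R→M1; S→M1

P at (-10, 8):
  M1: |11| + |-17| = 11 + 17 = 28 m
  M2: |19| + |-6| = 19 + 6 = 25 m
  M3: |24| + |-27| = 24 + 27 = 51 m
  M4: |6| + |-1| = 6 + 1 = 7 m
  M5: |16| + |3| = 16 + 3 = 19 m
  → nearest: M4 (7 m)
Q at (-9, -7):
  M1: |10| + |-2| = 10 + 2 = 12 m
  M2: |18| + |9| = 18 + 9 = 27 m
  M3: |23| + |-12| = 23 + 12 = 35 m
  M4: |5| + |14| = 5 + 14 = 19 m
  M5: |15| + |18| = 15 + 18 = 33 m
  → nearest: M1 (12 m)
R at (-18, -6):
  M1: |19| + |-3| = 19 + 3 = 22 m
  M2: |27| + |8| = 27 + 8 = 35 m
  M3: |32| + |-13| = 32 + 13 = 45 m
  M4: |14| + |13| = 14 + 13 = 27 m
  M5: |24| + |17| = 24 + 17 = 41 m
  → nearest: M1 (22 m)
S at (-18, -9):
  M1: |19| + |0| = 19 + 0 = 19 m
  M2: |27| + |11| = 27 + 11 = 38 m
  M3: |32| + |-10| = 32 + 10 = 42 m
  M4: |14| + |16| = 14 + 16 = 30 m
  M5: |24| + |20| = 24 + 20 = 44 m
  → nearest: M1 (19 m)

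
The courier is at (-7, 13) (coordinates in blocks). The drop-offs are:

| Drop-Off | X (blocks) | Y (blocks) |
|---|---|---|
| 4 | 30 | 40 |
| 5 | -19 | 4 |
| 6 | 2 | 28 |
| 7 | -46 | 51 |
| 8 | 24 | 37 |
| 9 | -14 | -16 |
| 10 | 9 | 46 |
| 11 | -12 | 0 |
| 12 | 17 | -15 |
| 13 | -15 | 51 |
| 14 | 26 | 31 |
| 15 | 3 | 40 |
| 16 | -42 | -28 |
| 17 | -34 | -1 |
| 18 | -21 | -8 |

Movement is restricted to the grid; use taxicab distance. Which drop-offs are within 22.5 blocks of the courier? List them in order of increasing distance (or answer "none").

Distances from (-7, 13):
4: 64 blocks
5: 21 blocks
6: 24 blocks
7: 77 blocks
8: 55 blocks
9: 36 blocks
10: 49 blocks
11: 18 blocks
12: 52 blocks
13: 46 blocks
14: 51 blocks
15: 37 blocks
16: 76 blocks
17: 41 blocks
18: 35 blocks
Threshold 22.5 blocks: 11 (18 blocks), 5 (21 blocks) are within range.

11, 5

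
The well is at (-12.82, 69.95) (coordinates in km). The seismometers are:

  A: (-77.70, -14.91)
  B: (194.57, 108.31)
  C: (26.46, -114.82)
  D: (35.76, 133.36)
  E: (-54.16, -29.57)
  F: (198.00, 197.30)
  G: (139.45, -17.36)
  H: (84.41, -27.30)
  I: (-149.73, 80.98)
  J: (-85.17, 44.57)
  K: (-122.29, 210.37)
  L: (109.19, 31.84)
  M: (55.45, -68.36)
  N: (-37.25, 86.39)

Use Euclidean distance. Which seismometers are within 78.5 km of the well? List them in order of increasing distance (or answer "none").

N, J

Distances from (-12.82, 69.95):
A: √((-64.88)² + (-84.86)²) = √(4209.4144 + 7201.2196) = 106.82 km
B: √((207.39)² + (38.36)²) = √(43010.6121 + 1471.4896) = 210.91 km
C: √((39.28)² + (-184.77)²) = √(1542.9184 + 34139.9529) = 188.90 km
D: √((48.58)² + (63.41)²) = √(2360.0164 + 4020.8281) = 79.88 km
E: √((-41.34)² + (-99.52)²) = √(1708.9956 + 9904.2304) = 107.76 km
F: √((210.82)² + (127.35)²) = √(44445.0724 + 16218.0225) = 246.30 km
G: √((152.27)² + (-87.31)²) = √(23186.1529 + 7623.0361) = 175.53 km
H: √((97.23)² + (-97.25)²) = √(9453.6729 + 9457.5625) = 137.52 km
I: √((-136.91)² + (11.03)²) = √(18744.3481 + 121.6609) = 137.35 km
J: √((-72.35)² + (-25.38)²) = √(5234.5225 + 644.1444) = 76.67 km
K: √((-109.47)² + (140.42)²) = √(11983.6809 + 19717.7764) = 178.05 km
L: √((122.01)² + (-38.11)²) = √(14886.4401 + 1452.3721) = 127.82 km
M: √((68.27)² + (-138.31)²) = √(4660.7929 + 19129.6561) = 154.24 km
N: √((-24.43)² + (16.44)²) = √(596.8249 + 270.2736) = 29.45 km
Threshold 78.5 km: N (29.45 km), J (76.67 km) are within range.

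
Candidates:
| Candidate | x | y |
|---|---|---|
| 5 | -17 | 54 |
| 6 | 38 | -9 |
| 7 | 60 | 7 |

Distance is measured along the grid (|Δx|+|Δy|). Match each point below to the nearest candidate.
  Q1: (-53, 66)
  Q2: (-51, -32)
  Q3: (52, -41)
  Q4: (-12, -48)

Q1→5; Q2→6; Q3→6; Q4→6

Q1 at (-53, 66):
  5: 48
  6: 166
  7: 172
  → nearest: 5 (48)
Q2 at (-51, -32):
  5: 120
  6: 112
  7: 150
  → nearest: 6 (112)
Q3 at (52, -41):
  5: 164
  6: 46
  7: 56
  → nearest: 6 (46)
Q4 at (-12, -48):
  5: 107
  6: 89
  7: 127
  → nearest: 6 (89)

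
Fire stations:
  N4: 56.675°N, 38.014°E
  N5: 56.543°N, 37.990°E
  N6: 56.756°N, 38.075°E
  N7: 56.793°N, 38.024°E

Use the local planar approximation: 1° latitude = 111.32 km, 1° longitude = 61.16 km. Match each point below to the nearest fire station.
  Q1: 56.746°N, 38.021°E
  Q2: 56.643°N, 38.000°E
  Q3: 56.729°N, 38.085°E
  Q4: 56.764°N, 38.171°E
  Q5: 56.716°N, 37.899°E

Q1→N6; Q2→N4; Q3→N6; Q4→N6; Q5→N4

Q1 at 56.746°N, 38.021°E:
  N4: √((-0.071·111.32)² + (-0.007·61.16)²) = √(62.46879 + 0.18329) = 7.915 km
  N5: √((-0.203·111.32)² + (-0.031·61.16)²) = √(510.66780 + 3.59466) = 22.677 km
  N6: √((0.010·111.32)² + (0.054·61.16)²) = √(1.23921 + 10.90743) = 3.485 km
  N7: √((0.047·111.32)² + (0.003·61.16)²) = √(27.37424 + 0.03366) = 5.235 km
  → nearest: N6 (3.485 km)
Q2 at 56.643°N, 38.000°E:
  N4: √((0.032·111.32)² + (0.014·61.16)²) = √(12.68955 + 0.73315) = 3.664 km
  N5: √((-0.100·111.32)² + (-0.010·61.16)²) = √(123.92142 + 0.37405) = 11.149 km
  N6: √((0.113·111.32)² + (0.075·61.16)²) = √(158.23527 + 21.04057) = 13.389 km
  N7: √((0.150·111.32)² + (0.024·61.16)²) = √(278.82320 + 2.15455) = 16.762 km
  → nearest: N4 (3.664 km)
Q3 at 56.729°N, 38.085°E:
  N4: √((-0.054·111.32)² + (-0.071·61.16)²) = √(36.13549 + 18.85609) = 7.416 km
  N5: √((-0.186·111.32)² + (-0.095·61.16)²) = √(428.71856 + 33.75842) = 21.505 km
  N6: √((0.027·111.32)² + (-0.010·61.16)²) = √(9.03387 + 0.37405) = 3.067 km
  N7: √((0.064·111.32)² + (-0.061·61.16)²) = √(50.75822 + 13.91857) = 8.042 km
  → nearest: N6 (3.067 km)
Q4 at 56.764°N, 38.171°E:
  N4: √((-0.089·111.32)² + (-0.157·61.16)²) = √(98.15816 + 92.20071) = 13.797 km
  N5: √((-0.221·111.32)² + (-0.181·61.16)²) = √(605.24463 + 122.54401) = 26.978 km
  N6: √((-0.008·111.32)² + (-0.096·61.16)²) = √(0.79310 + 34.47287) = 5.939 km
  N7: √((0.029·111.32)² + (-0.147·61.16)²) = √(10.42179 + 80.82945) = 9.553 km
  → nearest: N6 (5.939 km)
Q5 at 56.716°N, 37.899°E:
  N4: √((-0.041·111.32)² + (0.115·61.16)²) = √(20.83119 + 49.46872) = 8.385 km
  N5: √((-0.173·111.32)² + (0.091·61.16)²) = √(370.88443 + 30.97546) = 20.046 km
  N6: √((0.040·111.32)² + (0.176·61.16)²) = √(19.82743 + 115.86714) = 11.649 km
  N7: √((0.077·111.32)² + (0.125·61.16)²) = √(73.47301 + 58.44602) = 11.486 km
  → nearest: N4 (8.385 km)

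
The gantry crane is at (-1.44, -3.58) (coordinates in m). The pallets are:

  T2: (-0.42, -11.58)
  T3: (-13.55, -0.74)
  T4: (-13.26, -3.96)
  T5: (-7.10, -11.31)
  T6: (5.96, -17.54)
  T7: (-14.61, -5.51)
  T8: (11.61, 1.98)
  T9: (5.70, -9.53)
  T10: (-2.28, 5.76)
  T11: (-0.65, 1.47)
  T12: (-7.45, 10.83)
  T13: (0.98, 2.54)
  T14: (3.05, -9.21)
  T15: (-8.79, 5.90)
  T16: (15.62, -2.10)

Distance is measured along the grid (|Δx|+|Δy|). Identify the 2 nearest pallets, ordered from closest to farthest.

T11, T13

Distances from (-1.44, -3.58):
T2: |1.02| + |-8.00| = 1.02 + 8.00 = 9.02 m
T3: |-12.11| + |2.84| = 12.11 + 2.84 = 14.95 m
T4: |-11.82| + |-0.38| = 11.82 + 0.38 = 12.20 m
T5: |-5.66| + |-7.73| = 5.66 + 7.73 = 13.39 m
T6: |7.40| + |-13.96| = 7.40 + 13.96 = 21.36 m
T7: |-13.17| + |-1.93| = 13.17 + 1.93 = 15.10 m
T8: |13.05| + |5.56| = 13.05 + 5.56 = 18.61 m
T9: |7.14| + |-5.95| = 7.14 + 5.95 = 13.09 m
T10: |-0.84| + |9.34| = 0.84 + 9.34 = 10.18 m
T11: |0.79| + |5.05| = 0.79 + 5.05 = 5.84 m
T12: |-6.01| + |14.41| = 6.01 + 14.41 = 20.42 m
T13: |2.42| + |6.12| = 2.42 + 6.12 = 8.54 m
T14: |4.49| + |-5.63| = 4.49 + 5.63 = 10.12 m
T15: |-7.35| + |9.48| = 7.35 + 9.48 = 16.83 m
T16: |17.06| + |1.48| = 17.06 + 1.48 = 18.54 m
Sorted: T11 (5.84 m) < T13 (8.54 m) < T2 (9.02 m) < T14 (10.12 m) < …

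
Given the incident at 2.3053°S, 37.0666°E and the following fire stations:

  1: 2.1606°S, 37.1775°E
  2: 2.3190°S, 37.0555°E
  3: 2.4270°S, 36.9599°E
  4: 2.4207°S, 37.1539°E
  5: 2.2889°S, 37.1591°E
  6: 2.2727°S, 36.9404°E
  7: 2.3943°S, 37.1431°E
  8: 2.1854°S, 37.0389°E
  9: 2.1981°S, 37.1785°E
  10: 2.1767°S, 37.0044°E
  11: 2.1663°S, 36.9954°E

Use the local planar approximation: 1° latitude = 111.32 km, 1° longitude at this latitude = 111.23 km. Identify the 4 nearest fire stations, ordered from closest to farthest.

Distances from 2.3053°S, 37.0666°E:
1: 20.2887 km
2: 1.9622 km
3: 18.0109 km
4: 16.1034 km
5: 10.4495 km
6: 14.4987 km
7: 13.0600 km
8: 13.6983 km
9: 17.2432 km
10: 15.8999 km
11: 17.3824 km
Sorted: 2 (1.9622 km) < 5 (10.4495 km) < 7 (13.0600 km) < 8 (13.6983 km) < 6 (14.4987 km) < 10 (15.8999 km) < …

2, 5, 7, 8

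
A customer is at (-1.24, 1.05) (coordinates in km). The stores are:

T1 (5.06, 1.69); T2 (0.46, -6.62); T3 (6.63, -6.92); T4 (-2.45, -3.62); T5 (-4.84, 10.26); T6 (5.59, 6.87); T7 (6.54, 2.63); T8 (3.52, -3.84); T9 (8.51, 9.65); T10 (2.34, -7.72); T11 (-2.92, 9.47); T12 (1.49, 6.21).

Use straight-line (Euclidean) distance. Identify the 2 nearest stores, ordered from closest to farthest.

Distances from (-1.24, 1.05):
T1: √((6.30)² + (0.64)²) = √(39.6900 + 0.4096) = 6.33 km
T2: √((1.70)² + (-7.67)²) = √(2.8900 + 58.8289) = 7.86 km
T3: √((7.87)² + (-7.97)²) = √(61.9369 + 63.5209) = 11.20 km
T4: √((-1.21)² + (-4.67)²) = √(1.4641 + 21.8089) = 4.82 km
T5: √((-3.60)² + (9.21)²) = √(12.9600 + 84.8241) = 9.89 km
T6: √((6.83)² + (5.82)²) = √(46.6489 + 33.8724) = 8.97 km
T7: √((7.78)² + (1.58)²) = √(60.5284 + 2.4964) = 7.94 km
T8: √((4.76)² + (-4.89)²) = √(22.6576 + 23.9121) = 6.82 km
T9: √((9.75)² + (8.60)²) = √(95.0625 + 73.9600) = 13.00 km
T10: √((3.58)² + (-8.77)²) = √(12.8164 + 76.9129) = 9.47 km
T11: √((-1.68)² + (8.42)²) = √(2.8224 + 70.8964) = 8.59 km
T12: √((2.73)² + (5.16)²) = √(7.4529 + 26.6256) = 5.84 km
Sorted: T4 (4.82 km) < T12 (5.84 km) < T1 (6.33 km) < T8 (6.82 km) < …

T4, T12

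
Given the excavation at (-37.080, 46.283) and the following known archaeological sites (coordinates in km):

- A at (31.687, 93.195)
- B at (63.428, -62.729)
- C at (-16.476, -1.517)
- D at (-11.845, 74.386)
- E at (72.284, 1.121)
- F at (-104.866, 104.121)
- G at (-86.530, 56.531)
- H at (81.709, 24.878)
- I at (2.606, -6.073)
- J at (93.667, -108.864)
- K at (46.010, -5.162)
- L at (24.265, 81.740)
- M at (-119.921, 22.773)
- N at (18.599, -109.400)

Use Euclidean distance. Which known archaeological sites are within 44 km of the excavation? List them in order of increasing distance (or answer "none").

Distances from (-37.080, 46.283):
A: 83.244 km
B: 148.275 km
C: 52.052 km
D: 37.770 km
E: 118.322 km
F: 89.108 km
G: 50.501 km
H: 120.702 km
I: 65.697 km
J: 202.893 km
K: 97.727 km
L: 70.855 km
M: 86.112 km
N: 165.340 km
Threshold 44 km: D (37.770 km) is within range.

D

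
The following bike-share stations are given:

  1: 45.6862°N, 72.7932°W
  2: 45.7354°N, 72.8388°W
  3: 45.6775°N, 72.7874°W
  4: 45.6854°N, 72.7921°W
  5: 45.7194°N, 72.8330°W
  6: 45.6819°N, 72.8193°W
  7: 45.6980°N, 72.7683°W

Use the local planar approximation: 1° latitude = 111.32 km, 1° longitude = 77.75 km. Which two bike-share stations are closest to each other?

1 and 4

Pairwise distances:
1–2: 6.5243 km
1–3: 1.0683 km
1–4: 0.1235 km
1–5: 4.8202 km
1–6: 2.0850 km
1–7: 2.3395 km
2–3: 7.5838 km
2–4: 6.6456 km
2–5: 1.8373 km
2–6: 6.1456 km
2–7: 6.8832 km
3–4: 0.9523 km
3–5: 5.8588 km
3–6: 2.5281 km
3–7: 2.7227 km
4–5: 4.9434 km
4–6: 2.1504 km
4–7: 2.3220 km
5–6: 4.3083 km
5–7: 5.5660 km
6–7: 4.3515 km
Closest pair: 1–4 at 0.1235 km.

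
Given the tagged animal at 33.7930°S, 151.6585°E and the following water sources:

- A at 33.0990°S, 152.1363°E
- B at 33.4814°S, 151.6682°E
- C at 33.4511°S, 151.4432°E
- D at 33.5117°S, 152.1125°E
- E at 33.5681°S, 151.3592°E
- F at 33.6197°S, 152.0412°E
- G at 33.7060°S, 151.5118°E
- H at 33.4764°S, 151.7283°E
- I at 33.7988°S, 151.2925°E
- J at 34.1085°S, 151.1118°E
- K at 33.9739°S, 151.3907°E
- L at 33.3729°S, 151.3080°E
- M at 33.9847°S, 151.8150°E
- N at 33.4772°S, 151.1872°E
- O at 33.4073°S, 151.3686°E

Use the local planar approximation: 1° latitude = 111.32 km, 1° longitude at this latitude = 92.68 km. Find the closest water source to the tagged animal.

G

Distances from 33.7930°S, 151.6585°E:
A: 89.0474 km
B: 34.6990 km
C: 42.9738 km
D: 52.4503 km
E: 37.3665 km
F: 40.3757 km
G: 16.6929 km
H: 35.8327 km
I: 33.9270 km
J: 61.6505 km
K: 31.9617 km
L: 56.9407 km
M: 25.8026 km
N: 56.0697 km
O: 50.6497 km
Minimum: G at 16.6929 km.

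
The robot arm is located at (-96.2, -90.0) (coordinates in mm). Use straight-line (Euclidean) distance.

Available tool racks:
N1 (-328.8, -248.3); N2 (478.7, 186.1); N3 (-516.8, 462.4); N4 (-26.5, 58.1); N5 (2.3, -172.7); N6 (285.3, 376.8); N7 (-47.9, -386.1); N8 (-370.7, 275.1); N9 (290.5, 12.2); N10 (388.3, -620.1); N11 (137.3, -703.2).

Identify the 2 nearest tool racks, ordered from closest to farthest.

Distances from (-96.2, -90.0):
N1: 281.4 mm
N2: 637.8 mm
N3: 694.3 mm
N4: 163.7 mm
N5: 128.6 mm
N6: 602.9 mm
N7: 300.0 mm
N8: 456.8 mm
N9: 400.0 mm
N10: 718.2 mm
N11: 656.2 mm
Sorted: N5 (128.6 mm) < N4 (163.7 mm) < N1 (281.4 mm) < N7 (300.0 mm) < …

N5, N4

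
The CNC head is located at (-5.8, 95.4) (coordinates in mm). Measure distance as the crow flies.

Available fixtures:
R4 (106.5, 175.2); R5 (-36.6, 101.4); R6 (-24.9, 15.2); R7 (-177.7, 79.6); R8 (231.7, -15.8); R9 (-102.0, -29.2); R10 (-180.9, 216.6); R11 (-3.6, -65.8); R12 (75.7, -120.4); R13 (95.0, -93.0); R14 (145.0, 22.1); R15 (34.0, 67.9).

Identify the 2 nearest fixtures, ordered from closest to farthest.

R5, R15

Distances from (-5.8, 95.4):
R4: 137.8 mm
R5: 31.4 mm
R6: 82.4 mm
R7: 172.6 mm
R8: 262.2 mm
R9: 157.4 mm
R10: 213.0 mm
R11: 161.2 mm
R12: 230.7 mm
R13: 213.7 mm
R14: 167.7 mm
R15: 48.4 mm
Sorted: R5 (31.4 mm) < R15 (48.4 mm) < R6 (82.4 mm) < R4 (137.8 mm) < …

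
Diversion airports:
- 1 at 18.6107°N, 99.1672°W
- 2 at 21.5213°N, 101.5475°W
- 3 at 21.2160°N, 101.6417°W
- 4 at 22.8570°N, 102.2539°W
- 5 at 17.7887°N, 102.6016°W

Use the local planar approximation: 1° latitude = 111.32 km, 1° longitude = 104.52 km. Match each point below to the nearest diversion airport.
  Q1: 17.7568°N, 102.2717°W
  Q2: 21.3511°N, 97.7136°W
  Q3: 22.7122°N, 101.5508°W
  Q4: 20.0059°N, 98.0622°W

Q1 at 17.7568°N, 102.2717°W:
  1: √((0.8539·111.32)² + (3.1045·104.52)²) = √(9035.671273 + 105288.788972) = 338.1190 km
  2: √((3.7645·111.32)² + (0.7242·104.52)²) = √(175614.753434 + 5729.488381) = 425.8453 km
  3: √((3.4592·111.32)² + (0.6300·104.52)²) = √(148285.176986 + 4335.906426) = 390.6675 km
  4: √((5.1002·111.32)² + (0.0178·104.52)²) = √(322344.904290 + 3.461297) = 567.7573 km
  5: √((0.0319·111.32)² + (-0.3299·104.52)²) = √(12.610368 + 1188.949567) = 34.6635 km
  → nearest: 5 (34.6635 km)
Q2 at 21.3511°N, 97.7136°W:
  1: √((-2.7404·111.32)² + (-1.4536·104.52)²) = √(93062.413841 + 23082.807550) = 340.8009 km
  2: √((0.1702·111.32)² + (-3.8339·104.52)²) = √(358.976077 + 160575.899689) = 401.1669 km
  3: √((-0.1351·111.32)² + (-3.9281·104.52)²) = √(226.181507 + 168563.629079) = 410.8404 km
  4: √((1.5059·111.32)² + (-4.5403·104.52)²) = √(28102.092691 + 225199.748764) = 503.2910 km
  5: √((-3.5624·111.32)² + (-4.8880·104.52)²) = √(157264.884229 + 261012.434007) = 646.7436 km
  → nearest: 1 (340.8009 km)
Q3 at 22.7122°N, 101.5508°W:
  1: √((-4.1015·111.32)² + (2.3836·104.52)²) = √(208464.364978 + 62067.686178) = 520.1270 km
  2: √((-1.1909·111.32)² + (0.0033·104.52)²) = √(17575.066859 + 0.118967) = 132.5714 km
  3: √((-1.4962·111.32)² + (-0.0909·104.52)²) = √(27741.228919 + 90.266493) = 166.8277 km
  4: √((0.1448·111.32)² + (-0.7031·104.52)²) = √(259.826545 + 5400.487908) = 75.2351 km
  5: √((-4.9235·111.32)² + (-1.0508·104.52)²) = √(300396.092979 + 12062.544551) = 558.9800 km
  → nearest: 4 (75.2351 km)
Q4 at 20.0059°N, 98.0622°W:
  1: √((-1.3952·111.32)² + (-1.1050·104.52)²) = √(24122.334225 + 13339.002629) = 193.5493 km
  2: √((1.5154·111.32)² + (-3.4853·104.52)²) = √(28457.776299 + 132702.509172) = 401.4477 km
  3: √((1.2101·111.32)² + (-3.5795·104.52)²) = √(18146.334710 + 139972.763049) = 397.6419 km
  4: √((2.8511·111.32)² + (-4.1917·104.52)²) = √(100732.890371 + 191946.053553) = 540.9981 km
  5: √((-2.2172·111.32)² + (-4.5394·104.52)²) = √(60919.472644 + 225110.477269) = 534.8177 km
  → nearest: 1 (193.5493 km)

Q1→5; Q2→1; Q3→4; Q4→1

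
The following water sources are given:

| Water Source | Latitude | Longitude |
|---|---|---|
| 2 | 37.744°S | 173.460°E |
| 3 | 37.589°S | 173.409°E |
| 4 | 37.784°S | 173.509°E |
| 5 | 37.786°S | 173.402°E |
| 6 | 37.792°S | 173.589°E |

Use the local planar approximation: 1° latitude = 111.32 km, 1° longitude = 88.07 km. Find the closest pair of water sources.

2 and 4

Pairwise distances:
2–4: 6.201 km
2–5: 6.925 km
4–6: 7.102 km
4–5: 9.426 km
2–6: 12.555 km
5–6: 16.483 km
2–3: 17.830 km
3–5: 21.939 km
3–4: 23.426 km
3–6: 27.604 km
Closest pair: 2–4 at 6.201 km.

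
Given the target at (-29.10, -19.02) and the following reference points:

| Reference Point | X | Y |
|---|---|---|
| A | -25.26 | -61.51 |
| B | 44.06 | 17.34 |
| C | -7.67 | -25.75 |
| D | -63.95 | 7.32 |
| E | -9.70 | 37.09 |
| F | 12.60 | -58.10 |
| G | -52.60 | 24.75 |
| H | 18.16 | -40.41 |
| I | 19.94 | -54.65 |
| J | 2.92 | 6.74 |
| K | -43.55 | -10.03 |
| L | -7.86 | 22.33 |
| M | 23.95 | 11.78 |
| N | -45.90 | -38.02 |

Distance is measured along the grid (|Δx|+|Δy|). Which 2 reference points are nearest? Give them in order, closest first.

Distances from (-29.10, -19.02):
A: |3.84| + |-42.49| = 3.84 + 42.49 = 46.33
B: |73.16| + |36.36| = 73.16 + 36.36 = 109.52
C: |21.43| + |-6.73| = 21.43 + 6.73 = 28.16
D: |-34.85| + |26.34| = 34.85 + 26.34 = 61.19
E: |19.40| + |56.11| = 19.40 + 56.11 = 75.51
F: |41.70| + |-39.08| = 41.70 + 39.08 = 80.78
G: |-23.50| + |43.77| = 23.50 + 43.77 = 67.27
H: |47.26| + |-21.39| = 47.26 + 21.39 = 68.65
I: |49.04| + |-35.63| = 49.04 + 35.63 = 84.67
J: |32.02| + |25.76| = 32.02 + 25.76 = 57.78
K: |-14.45| + |8.99| = 14.45 + 8.99 = 23.44
L: |21.24| + |41.35| = 21.24 + 41.35 = 62.59
M: |53.05| + |30.80| = 53.05 + 30.80 = 83.85
N: |-16.80| + |-19.00| = 16.80 + 19.00 = 35.80
Sorted: K (23.44) < C (28.16) < N (35.80) < A (46.33) < …

K, C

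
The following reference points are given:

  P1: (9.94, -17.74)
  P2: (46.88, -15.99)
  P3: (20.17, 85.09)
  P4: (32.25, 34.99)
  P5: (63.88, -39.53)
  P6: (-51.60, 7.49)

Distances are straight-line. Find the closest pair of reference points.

P2 and P5

Pairwise distances:
P2–P5: 29.04
P1–P2: 36.98
P3–P4: 51.54
P2–P4: 53.04
P1–P4: 57.26
P1–P5: 58.17
P1–P6: 66.51
P4–P5: 80.95
P4–P6: 88.24
P2–P6: 101.24
P1–P3: 103.34
P2–P3: 104.55
P3–P6: 105.70
P5–P6: 124.69
P3–P5: 132.06
Closest pair: P2–P5 at 29.04.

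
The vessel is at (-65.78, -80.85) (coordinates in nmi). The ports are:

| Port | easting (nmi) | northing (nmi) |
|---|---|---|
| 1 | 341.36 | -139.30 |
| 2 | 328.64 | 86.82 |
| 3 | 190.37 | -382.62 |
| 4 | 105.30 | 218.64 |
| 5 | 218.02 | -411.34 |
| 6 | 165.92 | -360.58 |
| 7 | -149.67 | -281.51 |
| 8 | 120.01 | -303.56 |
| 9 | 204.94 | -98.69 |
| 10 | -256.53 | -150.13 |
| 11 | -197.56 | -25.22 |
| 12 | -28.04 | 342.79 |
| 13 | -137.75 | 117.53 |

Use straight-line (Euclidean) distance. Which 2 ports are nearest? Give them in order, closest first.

Distances from (-65.78, -80.85):
1: 411.31 nmi
2: 428.58 nmi
3: 395.83 nmi
4: 344.91 nmi
5: 435.62 nmi
6: 363.23 nmi
7: 217.49 nmi
8: 290.03 nmi
9: 271.31 nmi
10: 202.94 nmi
11: 143.04 nmi
12: 425.32 nmi
13: 211.03 nmi
Sorted: 11 (143.04 nmi) < 10 (202.94 nmi) < 13 (211.03 nmi) < 7 (217.49 nmi) < …

11, 10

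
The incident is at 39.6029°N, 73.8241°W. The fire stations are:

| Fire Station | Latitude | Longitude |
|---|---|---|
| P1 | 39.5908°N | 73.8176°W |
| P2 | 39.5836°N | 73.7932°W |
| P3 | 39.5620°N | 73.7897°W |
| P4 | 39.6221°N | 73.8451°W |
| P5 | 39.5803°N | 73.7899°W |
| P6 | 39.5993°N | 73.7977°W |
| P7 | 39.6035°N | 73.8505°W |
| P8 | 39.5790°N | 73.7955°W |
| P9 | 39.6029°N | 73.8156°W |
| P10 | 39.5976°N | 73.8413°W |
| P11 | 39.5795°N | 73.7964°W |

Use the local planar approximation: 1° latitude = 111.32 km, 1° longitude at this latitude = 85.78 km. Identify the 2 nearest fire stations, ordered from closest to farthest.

P9, P1

Distances from 39.6029°N, 73.8241°W:
P1: 1.4578 km
P2: 3.4120 km
P3: 5.4256 km
P4: 2.7952 km
P5: 3.8647 km
P6: 2.2998 km
P7: 2.2656 km
P8: 3.6190 km
P9: 0.7291 km
P10: 1.5890 km
P11: 3.5258 km
Sorted: P9 (0.7291 km) < P1 (1.4578 km) < P10 (1.5890 km) < P7 (2.2656 km) < …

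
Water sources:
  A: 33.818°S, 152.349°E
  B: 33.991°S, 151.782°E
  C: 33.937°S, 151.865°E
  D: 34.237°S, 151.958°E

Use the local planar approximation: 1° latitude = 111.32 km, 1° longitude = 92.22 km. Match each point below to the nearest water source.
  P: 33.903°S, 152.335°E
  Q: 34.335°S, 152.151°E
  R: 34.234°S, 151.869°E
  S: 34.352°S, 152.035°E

P→A; Q→D; R→D; S→D

P at 33.903°S, 152.335°E:
  A: 9.550 km
  B: 51.930 km
  C: 43.508 km
  D: 50.903 km
  → nearest: A (9.550 km)
Q at 34.335°S, 152.151°E:
  A: 60.380 km
  B: 51.229 km
  C: 51.562 km
  D: 20.876 km
  → nearest: D (20.876 km)
R at 34.234°S, 151.869°E:
  A: 64.062 km
  B: 28.215 km
  C: 33.064 km
  D: 8.214 km
  → nearest: D (8.214 km)
S at 34.352°S, 152.035°E:
  A: 66.123 km
  B: 46.469 km
  C: 48.785 km
  D: 14.639 km
  → nearest: D (14.639 km)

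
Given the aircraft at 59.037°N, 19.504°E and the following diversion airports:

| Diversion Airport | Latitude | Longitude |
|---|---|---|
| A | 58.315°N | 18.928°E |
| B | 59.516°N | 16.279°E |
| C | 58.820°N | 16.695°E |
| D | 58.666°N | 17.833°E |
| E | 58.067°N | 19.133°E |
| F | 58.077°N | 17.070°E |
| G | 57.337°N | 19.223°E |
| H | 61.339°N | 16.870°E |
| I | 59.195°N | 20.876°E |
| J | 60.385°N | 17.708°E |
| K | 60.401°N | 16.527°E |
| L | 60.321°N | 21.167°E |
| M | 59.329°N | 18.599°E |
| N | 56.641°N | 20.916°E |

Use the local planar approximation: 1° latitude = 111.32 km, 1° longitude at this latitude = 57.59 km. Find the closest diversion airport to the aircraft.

Distances from 59.037°N, 19.504°E:
A: √((-0.722·111.32)² + (-0.576·57.59)²) = √(6459.82556 + 1100.37097) = 86.949 km
B: √((0.479·111.32)² + (-3.225·57.59)²) = √(2843.26554 + 34494.79712) = 193.231 km
C: √((-0.217·111.32)² + (-2.809·57.59)²) = √(583.53359 + 26169.63320) = 163.564 km
D: √((-0.371·111.32)² + (-1.671·57.59)²) = √(1705.66687 + 9260.76912) = 104.721 km
E: √((-0.970·111.32)² + (-0.371·57.59)²) = √(11659.76678 + 456.50126) = 110.074 km
F: √((-0.960·111.32)² + (-2.434·57.59)²) = √(11420.59844 + 19648.76710) = 176.265 km
G: √((-1.700·111.32)² + (-0.281·57.59)²) = √(35813.29154 + 261.88269) = 189.935 km
H: √((2.302·111.32)² + (-2.634·57.59)²) = √(65668.49057 + 23010.48107) = 297.790 km
I: √((0.158·111.32)² + (1.372·57.59)²) = √(309.35744 + 6243.13002) = 80.947 km
J: √((1.348·111.32)² + (-1.796·57.59)²) = √(22517.81152 + 10698.10415) = 182.252 km
K: √((1.364·111.32)² + (-2.977·57.59)²) = √(23055.53137 + 29393.53547) = 229.018 km
L: √((1.284·111.32)² + (1.663·57.59)²) = √(20430.37992 + 9172.30855) = 172.054 km
M: √((0.292·111.32)² + (-0.905·57.59)²) = √(1056.60363 + 2716.38495) = 61.425 km
N: √((-2.396·111.32)² + (1.412·57.59)²) = √(71141.00936 + 6612.46750) = 278.843 km
Minimum: M at 61.425 km.

M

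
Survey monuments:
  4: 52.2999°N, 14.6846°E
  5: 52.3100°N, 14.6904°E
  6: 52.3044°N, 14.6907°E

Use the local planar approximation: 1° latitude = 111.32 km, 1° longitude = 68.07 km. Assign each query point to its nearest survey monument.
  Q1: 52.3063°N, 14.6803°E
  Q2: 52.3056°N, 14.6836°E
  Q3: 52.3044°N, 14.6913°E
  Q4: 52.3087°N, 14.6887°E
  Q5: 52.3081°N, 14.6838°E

Q1→6; Q2→6; Q3→6; Q4→5; Q5→5

Q1 at 52.3063°N, 14.6803°E:
  4: 0.7702 km
  5: 0.8014 km
  6: 0.7388 km
  → nearest: 6 (0.7388 km)
Q2 at 52.3056°N, 14.6836°E:
  4: 0.6382 km
  5: 0.6739 km
  6: 0.5014 km
  → nearest: 6 (0.5014 km)
Q3 at 52.3044°N, 14.6913°E:
  4: 0.6775 km
  5: 0.6264 km
  6: 0.0408 km
  → nearest: 6 (0.0408 km)
Q4 at 52.3087°N, 14.6887°E:
  4: 1.0186 km
  5: 0.1853 km
  6: 0.4977 km
  → nearest: 5 (0.1853 km)
Q5 at 52.3081°N, 14.6838°E:
  4: 0.9144 km
  5: 0.4966 km
  6: 0.6247 km
  → nearest: 5 (0.4966 km)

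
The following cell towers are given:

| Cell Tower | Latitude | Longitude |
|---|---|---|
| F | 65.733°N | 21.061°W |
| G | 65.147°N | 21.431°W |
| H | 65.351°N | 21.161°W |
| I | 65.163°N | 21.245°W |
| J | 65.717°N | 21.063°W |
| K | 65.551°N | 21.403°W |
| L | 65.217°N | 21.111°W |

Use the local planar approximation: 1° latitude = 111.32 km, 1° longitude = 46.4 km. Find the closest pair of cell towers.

F and J

Pairwise distances:
F–G: 67.455 km
F–H: 42.777 km
F–I: 64.024 km
F–J: 1.784 km
F–K: 25.735 km
F–L: 57.488 km
G–H: 25.936 km
G–I: 8.812 km
G–J: 65.710 km
G–K: 44.992 km
G–L: 16.769 km
H–I: 21.288 km
H–J: 40.996 km
H–K: 24.935 km
H–L: 15.096 km
I–J: 62.247 km
I–K: 43.810 km
I–L: 8.648 km
J–K: 24.297 km
J–L: 55.705 km
K–L: 39.573 km
Closest pair: F–J at 1.784 km.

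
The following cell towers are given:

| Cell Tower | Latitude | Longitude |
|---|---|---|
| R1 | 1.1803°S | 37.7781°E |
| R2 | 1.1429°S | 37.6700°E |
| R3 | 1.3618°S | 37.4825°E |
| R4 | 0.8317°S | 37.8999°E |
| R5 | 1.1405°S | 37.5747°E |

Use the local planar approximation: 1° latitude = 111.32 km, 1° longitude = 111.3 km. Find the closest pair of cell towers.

Pairwise distances:
R1–R2: √((0.0374·111.32)² + (-0.1081·111.3)²) = √(17.333633 + 144.757714) = 12.7315 km
R1–R3: √((-0.1815·111.32)² + (-0.2956·111.3)²) = √(408.225053 + 1082.428424) = 38.6090 km
R1–R4: √((0.3486·111.32)² + (0.1218·111.3)²) = √(1505.917433 + 183.774354) = 41.1059 km
R1–R5: √((0.0398·111.32)² + (-0.2034·111.3)²) = √(19.629649 + 512.498060) = 23.0679 km
R2–R3: √((-0.2189·111.32)² + (-0.1875·111.3)²) = √(593.796890 + 435.504727) = 32.0827 km
R2–R4: √((0.3112·111.32)² + (0.2299·111.3)²) = √(1200.122483 + 654.739091) = 43.0681 km
R2–R5: √((0.0024·111.32)² + (-0.0953·111.3)²) = √(0.071379 + 112.506115) = 10.6103 km
R3–R4: √((0.5301·111.32)² + (0.4174·111.3)²) = √(3482.266491 + 2158.217542) = 75.1032 km
R3–R5: √((0.2213·111.32)² + (0.0922·111.3)²) = √(606.888940 + 105.305771) = 26.6870 km
R4–R5: √((-0.3088·111.32)² + (-0.3252·111.3)²) = √(1181.682975 + 1310.060651) = 49.9174 km
Closest pair: R2–R5 at 10.6103 km.

R2 and R5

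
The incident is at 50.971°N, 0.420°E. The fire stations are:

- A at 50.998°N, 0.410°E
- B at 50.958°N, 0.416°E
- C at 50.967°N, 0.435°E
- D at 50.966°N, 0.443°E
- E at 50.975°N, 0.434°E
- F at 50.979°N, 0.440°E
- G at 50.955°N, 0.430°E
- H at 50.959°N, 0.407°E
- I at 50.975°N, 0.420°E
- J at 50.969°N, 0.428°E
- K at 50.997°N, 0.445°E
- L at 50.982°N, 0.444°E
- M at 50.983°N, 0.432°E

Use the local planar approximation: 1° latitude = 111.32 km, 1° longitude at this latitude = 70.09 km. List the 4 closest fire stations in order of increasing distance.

I, J, E, C

Distances from 50.971°N, 0.420°E:
A: 3.086 km
B: 1.474 km
C: 1.142 km
D: 1.705 km
E: 1.078 km
F: 1.661 km
G: 1.914 km
H: 1.617 km
I: 0.445 km
J: 0.603 km
K: 3.383 km
L: 2.081 km
M: 1.579 km
Sorted: I (0.445 km) < J (0.603 km) < E (1.078 km) < C (1.142 km) < B (1.474 km) < M (1.579 km) < …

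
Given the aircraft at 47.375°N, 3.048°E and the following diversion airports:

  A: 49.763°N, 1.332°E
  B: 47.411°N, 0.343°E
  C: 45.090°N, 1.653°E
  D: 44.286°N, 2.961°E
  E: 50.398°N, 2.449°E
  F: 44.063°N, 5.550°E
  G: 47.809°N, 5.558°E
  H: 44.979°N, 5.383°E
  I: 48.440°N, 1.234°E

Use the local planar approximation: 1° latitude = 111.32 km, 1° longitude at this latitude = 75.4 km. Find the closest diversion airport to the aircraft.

Distances from 47.375°N, 3.048°E:
A: 295.648 km
B: 203.996 km
C: 275.256 km
D: 343.930 km
E: 339.538 km
F: 414.153 km
G: 195.323 km
H: 319.590 km
I: 181.006 km
Minimum: I at 181.006 km.

I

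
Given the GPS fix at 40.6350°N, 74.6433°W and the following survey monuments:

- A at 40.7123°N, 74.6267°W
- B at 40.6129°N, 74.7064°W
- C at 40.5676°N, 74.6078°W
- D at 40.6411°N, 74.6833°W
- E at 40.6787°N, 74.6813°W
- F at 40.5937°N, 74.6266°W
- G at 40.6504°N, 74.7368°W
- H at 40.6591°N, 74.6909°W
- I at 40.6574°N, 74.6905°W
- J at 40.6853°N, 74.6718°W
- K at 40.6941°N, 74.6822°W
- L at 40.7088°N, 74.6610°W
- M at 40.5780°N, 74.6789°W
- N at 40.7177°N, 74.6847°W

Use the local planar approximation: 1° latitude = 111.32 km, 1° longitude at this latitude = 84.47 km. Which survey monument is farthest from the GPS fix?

N

Distances from 40.6350°N, 74.6433°W:
A: √((0.0773·111.32)² + (0.0166·84.47)²) = √(74.046645 + 1.966170) = 8.7185 km
B: √((-0.0221·111.32)² + (-0.0631·84.47)²) = √(6.052446 + 28.409508) = 5.8704 km
C: √((-0.0674·111.32)² + (0.0355·84.47)²) = √(56.294529 + 8.992112) = 8.0800 km
D: √((0.0061·111.32)² + (-0.0400·84.47)²) = √(0.461112 + 11.416289) = 3.4464 km
E: √((0.0437·111.32)² + (-0.0380·84.47)²) = √(23.665150 + 10.303201) = 5.8282 km
F: √((-0.0413·111.32)² + (0.0167·84.47)²) = √(21.137153 + 1.989931) = 4.8091 km
G: √((0.0154·111.32)² + (-0.0935·84.47)²) = √(2.938920 + 62.377535) = 8.0819 km
H: √((0.0241·111.32)² + (-0.0476·84.47)²) = √(7.197480 + 16.166607) = 4.8336 km
I: √((0.0224·111.32)² + (-0.0472·84.47)²) = √(6.217881 + 15.896041) = 4.7025 km
J: √((0.0503·111.32)² + (-0.0285·84.47)²) = √(31.353236 + 5.795551) = 6.0950 km
K: √((0.0591·111.32)² + (-0.0389·84.47)²) = √(43.283399 + 10.797027) = 7.3539 km
L: √((0.0738·111.32)² + (-0.0177·84.47)²) = √(67.493060 + 2.235381) = 8.3504 km
M: √((-0.0570·111.32)² + (-0.0356·84.47)²) = √(40.262071 + 9.042843) = 7.0217 km
N: √((0.0827·111.32)² + (-0.0414·84.47)²) = √(84.753456 + 12.229415) = 9.8480 km
Maximum: N at 9.8480 km.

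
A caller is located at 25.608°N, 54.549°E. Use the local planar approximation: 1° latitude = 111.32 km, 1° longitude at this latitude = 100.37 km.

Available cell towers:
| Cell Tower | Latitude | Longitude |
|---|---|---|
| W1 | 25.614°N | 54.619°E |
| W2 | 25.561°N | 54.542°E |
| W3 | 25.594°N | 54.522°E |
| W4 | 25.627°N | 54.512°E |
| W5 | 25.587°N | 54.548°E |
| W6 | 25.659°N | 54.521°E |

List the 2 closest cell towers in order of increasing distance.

W5, W3

Distances from 25.608°N, 54.549°E:
W1: 7.058 km
W2: 5.279 km
W3: 3.126 km
W4: 4.274 km
W5: 2.340 km
W6: 6.335 km
Sorted: W5 (2.340 km) < W3 (3.126 km) < W4 (4.274 km) < W2 (5.279 km) < …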